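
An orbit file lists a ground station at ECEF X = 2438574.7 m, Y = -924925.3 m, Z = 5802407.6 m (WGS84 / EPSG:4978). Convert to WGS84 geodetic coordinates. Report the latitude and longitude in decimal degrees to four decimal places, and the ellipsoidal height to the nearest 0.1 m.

λ = atan2(Y, X) = -20.77120074°; p = √(X²+Y²) = 2608090.0 m.
Bowring's method on WGS84 (a = 6378137 m, b = 6356752.314 m) gives φ = 65.94039961°, h = 1277.283 m.

lat 65.9404°, lon -20.7712°, h 1277.3 m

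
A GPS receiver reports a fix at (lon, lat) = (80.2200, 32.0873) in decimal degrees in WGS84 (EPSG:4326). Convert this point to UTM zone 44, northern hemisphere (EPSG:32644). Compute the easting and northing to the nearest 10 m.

E 426390 m, N 3550380 m

Zone 44 central meridian λ₀ = 6×44 − 183 = 81°; Δλ = -0.7800°.
Transverse Mercator on WGS84 with k₀ = 0.9996 gives E = 426393.726 m, N = 3550378.465 m.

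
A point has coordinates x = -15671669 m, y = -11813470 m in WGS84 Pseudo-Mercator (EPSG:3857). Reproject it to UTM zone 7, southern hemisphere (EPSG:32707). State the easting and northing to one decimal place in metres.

Web Mercator inverse (R = 6378137 m) → φ = -72.16659887°, λ = -140.78099790°.
UTM 7S forward: E = 507485.878 m, N = 1992471.012 m.

E 507485.9 m, N 1992471.0 m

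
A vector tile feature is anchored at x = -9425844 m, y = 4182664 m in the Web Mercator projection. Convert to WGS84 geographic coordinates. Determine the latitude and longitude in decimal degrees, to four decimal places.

lat 35.1381°, lon -84.6738°

R = 6378137 m. λ = x/R = -84.67379731°.
φ = 2·arctan(exp(y/R)) − 90° = 2·arctan(1.92665) − 90° = 35.13809812°.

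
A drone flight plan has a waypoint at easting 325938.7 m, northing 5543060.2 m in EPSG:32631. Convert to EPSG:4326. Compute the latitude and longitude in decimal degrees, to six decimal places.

Zone 31N: λ₀ = 3°, k₀ = 0.9996, false easting 500000 m.
Meridian distance M = (N − FN)/k₀ = 5545278.3 m.
Inverse transverse Mercator on WGS84 gives φ = 50.01439984°, λ = 0.57039963°.

lat 50.014400°, lon 0.570400°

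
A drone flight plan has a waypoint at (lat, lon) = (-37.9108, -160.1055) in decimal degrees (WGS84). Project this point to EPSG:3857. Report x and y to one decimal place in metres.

Web Mercator is spherical with R = a = 6378137 m.
x = R·λ = 6378137 × -2.794368126 = -17822862.733 m.
y = R·ln tan(π/4 + φ/2) = 6378137 × -0.716013547 = -4566832.497 m.

x -17822862.7 m, y -4566832.5 m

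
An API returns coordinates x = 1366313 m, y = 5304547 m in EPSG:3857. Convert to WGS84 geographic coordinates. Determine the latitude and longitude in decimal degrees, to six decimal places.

lat 42.951200°, lon 12.273799°

R = 6378137 m. λ = x/R = 12.27379851°.
φ = 2·arctan(exp(y/R)) − 90° = 2·arctan(2.29717) − 90° = 42.95120042°.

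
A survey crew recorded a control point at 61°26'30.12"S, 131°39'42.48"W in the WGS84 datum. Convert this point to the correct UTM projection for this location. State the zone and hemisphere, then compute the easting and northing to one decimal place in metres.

Longitude -131.6618° lies in the 6° band [-132°, -126°), giving zone 9; latitude is south of the equator, so 9S.
Zone 9 central meridian λ₀ = 6×9 − 183 = -129°; Δλ = -2.6618°.
Transverse Mercator on WGS84 with k₀ = 0.9996 gives E = 358065.414 m, N = 3185115.916 m.

Zone 9S: E 358065.4 m, N 3185115.9 m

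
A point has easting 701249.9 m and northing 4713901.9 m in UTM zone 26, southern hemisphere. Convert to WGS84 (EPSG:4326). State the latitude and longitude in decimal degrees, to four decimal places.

lat -47.6969°, lon -24.3177°

Zone 26S: λ₀ = -27°, k₀ = 0.9996, false easting 500000 m, false northing 10000000 m.
Meridian distance M = (N − FN)/k₀ = -5288213.4 m.
Inverse transverse Mercator on WGS84 gives φ = -47.69690018°, λ = -24.31769977°.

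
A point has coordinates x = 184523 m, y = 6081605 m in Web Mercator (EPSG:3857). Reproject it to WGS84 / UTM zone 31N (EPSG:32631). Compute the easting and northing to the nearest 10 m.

E 399570 m, N 5300280 m

Web Mercator inverse (R = 6378137 m) → φ = 47.84800241°, λ = 1.65759831°.
UTM 31N forward: E = 399569.980 m, N = 5300278.845 m.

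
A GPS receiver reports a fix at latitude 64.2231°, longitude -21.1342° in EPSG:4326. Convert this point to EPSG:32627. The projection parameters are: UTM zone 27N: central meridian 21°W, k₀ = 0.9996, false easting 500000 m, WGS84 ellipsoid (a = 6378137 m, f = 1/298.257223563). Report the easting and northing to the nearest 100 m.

Zone 27 central meridian λ₀ = 6×27 − 183 = -21°; Δλ = -0.1342°.
Transverse Mercator on WGS84 with k₀ = 0.9996 gives E = 493488.377 m, N = 7121882.061 m.

E 493500 m, N 7121900 m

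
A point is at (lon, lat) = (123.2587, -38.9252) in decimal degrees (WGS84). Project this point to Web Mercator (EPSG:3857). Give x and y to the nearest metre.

x 13721096 m, y -4710963 m

Web Mercator is spherical with R = a = 6378137 m.
x = R·λ = 6378137 × 2.151270147 = 13721095.720 m.
y = R·ln tan(π/4 + φ/2) = 6378137 × -0.738611098 = -4710962.771 m.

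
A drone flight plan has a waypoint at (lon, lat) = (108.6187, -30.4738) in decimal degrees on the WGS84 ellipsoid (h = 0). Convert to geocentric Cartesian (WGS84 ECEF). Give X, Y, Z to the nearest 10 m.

X -1756550 m, Y 5213870 m, Z -3215750 m

WGS84: a = 6378137 m, e² = 0.006694380; N(φ) = a/√(1−e²sin²φ) = 6383634.922 m.
X = (N+h)·cosφ·cosλ = -1756554.328 m; Y = (N+h)·cosφ·sinλ = 5213865.824 m; Z = (N(1−e²)+h)·sinφ = -3215751.564 m.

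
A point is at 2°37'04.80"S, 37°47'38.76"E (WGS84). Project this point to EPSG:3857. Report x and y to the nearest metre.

x 4207220 m, y -291536 m

Web Mercator is spherical with R = a = 6378137 m.
x = R·λ = 6378137 × 0.659631483 = 4207219.967 m.
y = R·ln tan(π/4 + φ/2) = 6378137 × -0.045708628 = -291535.891 m.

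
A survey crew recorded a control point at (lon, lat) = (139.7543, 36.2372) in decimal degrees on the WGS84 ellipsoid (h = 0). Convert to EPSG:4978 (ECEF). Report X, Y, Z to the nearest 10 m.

X -3931270 m, Y 3327560 m, Z 3749450 m

WGS84: a = 6378137 m, e² = 0.006694380; N(φ) = a/√(1−e²sin²φ) = 6385610.124 m.
X = (N+h)·cosφ·cosλ = -3931266.548 m; Y = (N+h)·cosφ·sinλ = 3327556.345 m; Z = (N(1−e²)+h)·sinφ = 3749452.916 m.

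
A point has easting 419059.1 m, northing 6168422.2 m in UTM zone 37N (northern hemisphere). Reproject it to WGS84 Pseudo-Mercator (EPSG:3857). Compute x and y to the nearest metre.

x 4198259 m, y 7490020 m

Unproject from UTM 37N (λ₀ = 39°) → φ = 55.65489956°, λ = 37.71360052°.
Web Mercator (R = 6378137 m): x = 4198258.806 m, y = 7490020.428 m.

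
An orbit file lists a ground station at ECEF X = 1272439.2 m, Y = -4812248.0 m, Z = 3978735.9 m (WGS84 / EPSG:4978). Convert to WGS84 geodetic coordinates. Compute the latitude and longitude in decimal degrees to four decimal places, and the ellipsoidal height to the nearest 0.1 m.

λ = atan2(Y, X) = -75.18899995°; p = √(X²+Y²) = 4977633.2 m.
Bowring's method on WGS84 (a = 6378137 m, b = 6356752.314 m) gives φ = 38.82390005°, h = 2600.924 m.

lat 38.8239°, lon -75.1890°, h 2600.9 m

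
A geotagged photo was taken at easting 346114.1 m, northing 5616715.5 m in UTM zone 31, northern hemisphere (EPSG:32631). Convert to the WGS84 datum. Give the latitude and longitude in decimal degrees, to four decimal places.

Zone 31N: λ₀ = 3°, k₀ = 0.9996, false easting 500000 m.
Meridian distance M = (N − FN)/k₀ = 5618963.1 m.
Inverse transverse Mercator on WGS84 gives φ = 50.68189978°, λ = 0.82170051°.

lat 50.6819°, lon 0.8217°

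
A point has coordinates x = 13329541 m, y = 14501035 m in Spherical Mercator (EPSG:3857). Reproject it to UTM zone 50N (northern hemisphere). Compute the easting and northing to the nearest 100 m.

Web Mercator inverse (R = 6378137 m) → φ = 78.24469925°, λ = 119.74130411°.
UTM 50N forward: E = 562324.741 m, N = 8687138.378 m.

E 562300 m, N 8687100 m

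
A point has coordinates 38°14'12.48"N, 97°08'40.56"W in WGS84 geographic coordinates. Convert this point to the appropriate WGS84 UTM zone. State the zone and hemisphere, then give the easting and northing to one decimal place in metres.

Longitude -97.1446° lies in the 6° band [-102°, -96°), giving zone 14; latitude is north of the equator, so 14N.
Zone 14 central meridian λ₀ = 6×14 − 183 = -99°; Δλ = +1.8554°.
Transverse Mercator on WGS84 with k₀ = 0.9996 gives E = 662380.665 m, N = 4233716.553 m.

Zone 14N: E 662380.7 m, N 4233716.6 m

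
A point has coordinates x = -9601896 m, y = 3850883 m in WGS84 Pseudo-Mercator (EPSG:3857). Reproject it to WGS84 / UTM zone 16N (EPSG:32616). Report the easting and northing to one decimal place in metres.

E 569829.6 m, N 3614361.8 m

Web Mercator inverse (R = 6378137 m) → φ = 32.66470303°, λ = -86.25529933°.
UTM 16N forward: E = 569829.598 m, N = 3614361.825 m.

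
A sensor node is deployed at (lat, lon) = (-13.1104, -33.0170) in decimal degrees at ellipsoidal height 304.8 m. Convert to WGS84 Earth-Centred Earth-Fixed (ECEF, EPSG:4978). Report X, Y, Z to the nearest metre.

WGS84: a = 6378137 m, e² = 0.006694380; N(φ) = a/√(1−e²sin²φ) = 6379235.702 m.
X = (N+h)·cosφ·cosλ = 5209871.141 m; Y = (N+h)·cosφ·sinλ = -3385528.013 m; Z = (N(1−e²)+h)·sinφ = -1437372.314 m.

X 5209871 m, Y -3385528 m, Z -1437372 m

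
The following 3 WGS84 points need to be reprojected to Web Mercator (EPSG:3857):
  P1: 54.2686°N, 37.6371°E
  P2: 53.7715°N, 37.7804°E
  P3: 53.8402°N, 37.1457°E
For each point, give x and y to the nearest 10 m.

Web Mercator: x = R·λ, y = R·ln tan(π/4+φ/2), R = 6378137 m.
P1 (54.2686°, 37.6371°) → (4189742.807, 7221190.932) m.
P2 (53.7715°, 37.7804°) → (4205694.890, 7126999.354) m.
P3 (53.8402°, 37.1457°) → (4135040.409, 7139949.988) m.

P1: x 4189740 m, y 7221190 m; P2: x 4205690 m, y 7127000 m; P3: x 4135040 m, y 7139950 m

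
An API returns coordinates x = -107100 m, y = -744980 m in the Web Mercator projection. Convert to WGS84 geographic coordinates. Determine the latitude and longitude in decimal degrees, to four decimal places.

R = 6378137 m. λ = x/R = -0.96209567°.
φ = 2·arctan(exp(y/R)) − 90° = 2·arctan(0.88976) − 90° = -6.67710409°.

lat -6.6771°, lon -0.9621°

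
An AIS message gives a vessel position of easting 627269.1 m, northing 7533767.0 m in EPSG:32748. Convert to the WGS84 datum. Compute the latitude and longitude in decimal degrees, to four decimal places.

lat -22.2971°, lon 106.2355°

Zone 48S: λ₀ = 105°, k₀ = 0.9996, false easting 500000 m, false northing 10000000 m.
Meridian distance M = (N − FN)/k₀ = -2467219.9 m.
Inverse transverse Mercator on WGS84 gives φ = -22.29709968°, λ = 106.23550020°.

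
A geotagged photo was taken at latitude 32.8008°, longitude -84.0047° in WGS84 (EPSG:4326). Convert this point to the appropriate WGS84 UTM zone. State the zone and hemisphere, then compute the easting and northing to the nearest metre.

Longitude -84.0047° lies in the 6° band [-90°, -84°), giving zone 16; latitude is north of the equator, so 16N.
Zone 16 central meridian λ₀ = 6×16 − 183 = -87°; Δλ = +2.9953°.
Transverse Mercator on WGS84 with k₀ = 0.9996 gives E = 780488.695 m, N = 3633177.884 m.

Zone 16N: E 780489 m, N 3633178 m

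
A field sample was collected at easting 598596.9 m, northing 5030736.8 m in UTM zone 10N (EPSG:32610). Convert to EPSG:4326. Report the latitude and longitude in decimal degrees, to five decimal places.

lat 45.42320°, lon -121.73970°

Zone 10N: λ₀ = -123°, k₀ = 0.9996, false easting 500000 m.
Meridian distance M = (N − FN)/k₀ = 5032749.9 m.
Inverse transverse Mercator on WGS84 gives φ = 45.42320011°, λ = -121.73969967°.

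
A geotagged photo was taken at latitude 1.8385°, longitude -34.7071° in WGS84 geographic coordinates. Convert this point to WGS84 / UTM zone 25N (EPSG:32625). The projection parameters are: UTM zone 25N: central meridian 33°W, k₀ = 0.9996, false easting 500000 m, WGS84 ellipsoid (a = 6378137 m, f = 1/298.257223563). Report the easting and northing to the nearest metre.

Zone 25 central meridian λ₀ = 6×25 − 183 = -33°; Δλ = -1.7071°.
Transverse Mercator on WGS84 with k₀ = 0.9996 gives E = 310111.414 m, N = 203300.966 m.

E 310111 m, N 203301 m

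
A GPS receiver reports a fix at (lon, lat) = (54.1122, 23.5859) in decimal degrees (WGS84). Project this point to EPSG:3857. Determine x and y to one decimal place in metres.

x 6023742.5 m, y 2703028.8 m

Web Mercator is spherical with R = a = 6378137 m.
x = R·λ = 6378137 × 0.944436055 = 6023742.5497 m.
y = R·ln tan(π/4 + φ/2) = 6378137 × 0.423795976 = 2703028.797 m.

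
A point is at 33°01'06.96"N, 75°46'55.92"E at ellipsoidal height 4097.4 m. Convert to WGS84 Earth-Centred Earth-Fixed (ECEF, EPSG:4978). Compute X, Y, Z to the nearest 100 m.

X 1315700 m, Y 5192700 m, Z 3457900 m

WGS84: a = 6378137 m, e² = 0.006694380; N(φ) = a/√(1−e²sin²φ) = 6384485.539 m.
X = (N+h)·cosφ·cosλ = 1315672.604 m; Y = (N+h)·cosφ·sinλ = 5192703.425 m; Z = (N(1−e²)+h)·sinφ = 3457921.210 m.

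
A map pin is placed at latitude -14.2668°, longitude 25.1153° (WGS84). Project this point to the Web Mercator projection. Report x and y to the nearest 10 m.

x 2795820 m, y -1604840 m

Web Mercator is spherical with R = a = 6378137 m.
x = R·λ = 6378137 × 0.438344678 = 2795822.407 m.
y = R·ln tan(π/4 + φ/2) = 6378137 × -0.251616374 = -1604843.708 m.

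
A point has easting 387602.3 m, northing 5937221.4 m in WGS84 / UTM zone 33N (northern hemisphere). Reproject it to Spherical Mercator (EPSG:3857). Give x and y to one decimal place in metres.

x 1480838.6 m, y 7089473.9 m

Unproject from UTM 33N (λ₀ = 15°) → φ = 53.57180012°, λ = 13.30259928°.
Web Mercator (R = 6378137 m): x = 1480838.578 m, y = 7089473.871 m.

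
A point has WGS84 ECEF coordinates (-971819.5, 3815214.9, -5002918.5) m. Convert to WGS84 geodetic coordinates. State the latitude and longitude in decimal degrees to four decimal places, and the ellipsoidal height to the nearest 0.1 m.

λ = atan2(Y, X) = 104.29059978°; p = √(X²+Y²) = 3937041.8 m.
Bowring's method on WGS84 (a = 6378137 m, b = 6356752.314 m) gives φ = -51.98590013°, h = 1372.312 m.

lat -51.9859°, lon 104.2906°, h 1372.3 m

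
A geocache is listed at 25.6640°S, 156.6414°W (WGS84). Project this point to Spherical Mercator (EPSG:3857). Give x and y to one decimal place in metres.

x -17437240.9 m, y -2957525.1 m

Web Mercator is spherical with R = a = 6378137 m.
x = R·λ = 6378137 × -2.733908175 = -17437240.885 m.
y = R·ln tan(π/4 + φ/2) = 6378137 × -0.463697325 = -2957525.068 m.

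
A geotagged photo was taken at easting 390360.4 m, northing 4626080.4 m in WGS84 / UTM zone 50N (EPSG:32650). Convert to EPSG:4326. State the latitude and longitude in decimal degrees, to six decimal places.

Zone 50N: λ₀ = 117°, k₀ = 0.9996, false easting 500000 m.
Meridian distance M = (N − FN)/k₀ = 4627931.6 m.
Inverse transverse Mercator on WGS84 gives φ = 41.77899990°, λ = 115.68070043°.

lat 41.779000°, lon 115.680700°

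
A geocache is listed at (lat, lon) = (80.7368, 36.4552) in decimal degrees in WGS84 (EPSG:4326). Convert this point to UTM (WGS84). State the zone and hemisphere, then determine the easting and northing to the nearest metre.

Longitude 36.4552° lies in the 6° band [36°, 42°), giving zone 37; latitude is north of the equator, so 37N.
Zone 37 central meridian λ₀ = 6×37 − 183 = 39°; Δλ = -2.5448°.
Transverse Mercator on WGS84 with k₀ = 0.9996 gives E = 454282.639 m, N = 8964827.941 m.

Zone 37N: E 454283 m, N 8964828 m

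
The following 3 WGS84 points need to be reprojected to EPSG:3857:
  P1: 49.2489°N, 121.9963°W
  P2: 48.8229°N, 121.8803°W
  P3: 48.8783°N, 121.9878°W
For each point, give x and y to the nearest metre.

P1: x -13580566 m, y 6317201 m; P2: x -13567653 m, y 6244864 m; P3: x -13579620 m, y 6254237 m

Web Mercator: x = R·λ, y = R·ln tan(π/4+φ/2), R = 6378137 m.
P1 (49.2489°, -121.9963°) → (-13580565.995, 6317200.530) m.
P2 (48.8229°, -121.8803°) → (-13567652.934, 6244864.481) m.
P3 (48.8783°, -121.9878°) → (-13579619.779, 6254236.622) m.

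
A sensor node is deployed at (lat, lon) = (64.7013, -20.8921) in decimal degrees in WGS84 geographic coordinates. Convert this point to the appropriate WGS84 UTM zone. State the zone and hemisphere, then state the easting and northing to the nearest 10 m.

Zone 27N: E 505140 m, N 7175170 m

Longitude -20.8921° lies in the 6° band [-24°, -18°), giving zone 27; latitude is north of the equator, so 27N.
Zone 27 central meridian λ₀ = 6×27 − 183 = -21°; Δλ = +0.1079°.
Transverse Mercator on WGS84 with k₀ = 0.9996 gives E = 505144.949 m, N = 7175170.113 m.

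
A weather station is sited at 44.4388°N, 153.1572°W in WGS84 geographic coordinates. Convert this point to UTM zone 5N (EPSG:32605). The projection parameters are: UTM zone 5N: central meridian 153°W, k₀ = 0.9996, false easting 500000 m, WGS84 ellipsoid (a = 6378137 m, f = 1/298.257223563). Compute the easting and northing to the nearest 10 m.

E 487490 m, N 4920620 m

Zone 5 central meridian λ₀ = 6×5 − 183 = -153°; Δλ = -0.1572°.
Transverse Mercator on WGS84 with k₀ = 0.9996 gives E = 487489.888 m, N = 4920623.285 m.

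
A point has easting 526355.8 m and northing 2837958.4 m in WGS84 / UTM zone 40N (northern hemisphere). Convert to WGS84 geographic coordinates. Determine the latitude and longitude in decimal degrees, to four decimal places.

Zone 40N: λ₀ = 57°, k₀ = 0.9996, false easting 500000 m.
Meridian distance M = (N − FN)/k₀ = 2839094.0 m.
Inverse transverse Mercator on WGS84 gives φ = 25.65910037°, λ = 57.26259961°.

lat 25.6591°, lon 57.2626°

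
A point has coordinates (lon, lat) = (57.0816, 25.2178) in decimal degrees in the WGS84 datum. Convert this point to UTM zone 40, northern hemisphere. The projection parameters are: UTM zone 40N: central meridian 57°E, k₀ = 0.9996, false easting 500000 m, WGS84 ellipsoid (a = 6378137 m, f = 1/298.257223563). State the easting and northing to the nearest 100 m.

E 508200 m, N 2789100 m

Zone 40 central meridian λ₀ = 6×40 − 183 = 57°; Δλ = +0.0816°.
Transverse Mercator on WGS84 with k₀ = 0.9996 gives E = 508219.659 m, N = 2789067.279 m.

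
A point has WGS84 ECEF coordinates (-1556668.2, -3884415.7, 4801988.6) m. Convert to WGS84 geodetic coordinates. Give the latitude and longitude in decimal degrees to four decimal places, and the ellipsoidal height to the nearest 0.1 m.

λ = atan2(Y, X) = -111.83829981°; p = √(X²+Y²) = 4184722.4 m.
Bowring's method on WGS84 (a = 6378137 m, b = 6356752.314 m) gives φ = 49.11970002°, h = 3580.225 m.

lat 49.1197°, lon -111.8383°, h 3580.2 m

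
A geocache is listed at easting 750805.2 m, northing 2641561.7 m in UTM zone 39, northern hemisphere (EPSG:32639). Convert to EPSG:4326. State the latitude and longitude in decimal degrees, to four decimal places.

lat 23.8659°, lon 53.4628°

Zone 39N: λ₀ = 51°, k₀ = 0.9996, false easting 500000 m.
Meridian distance M = (N − FN)/k₀ = 2642618.7 m.
Inverse transverse Mercator on WGS84 gives φ = 23.86589962°, λ = 53.46279976°.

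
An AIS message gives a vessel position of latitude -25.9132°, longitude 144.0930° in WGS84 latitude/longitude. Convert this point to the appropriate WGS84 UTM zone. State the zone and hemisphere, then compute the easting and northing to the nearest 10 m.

Zone 55S: E 208780 m, N 7130700 m

Longitude 144.0930° lies in the 6° band [144°, 150°), giving zone 55; latitude is south of the equator, so 55S.
Zone 55 central meridian λ₀ = 6×55 − 183 = 147°; Δλ = -2.9070°.
Transverse Mercator on WGS84 with k₀ = 0.9996 gives E = 208782.997 m, N = 7130698.328 m.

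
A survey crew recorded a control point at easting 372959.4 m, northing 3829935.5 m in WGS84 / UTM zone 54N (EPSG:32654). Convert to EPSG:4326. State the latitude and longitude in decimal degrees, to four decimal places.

lat 34.6034°, lon 139.6145°

Zone 54N: λ₀ = 141°, k₀ = 0.9996, false easting 500000 m.
Meridian distance M = (N − FN)/k₀ = 3831468.1 m.
Inverse transverse Mercator on WGS84 gives φ = 34.60340032°, λ = 139.61449979°.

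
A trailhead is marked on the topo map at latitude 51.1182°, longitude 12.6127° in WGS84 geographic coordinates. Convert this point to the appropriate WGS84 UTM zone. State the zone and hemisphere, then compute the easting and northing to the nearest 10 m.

Zone 33N: E 332920 m, N 5665680 m

Longitude 12.6127° lies in the 6° band [12°, 18°), giving zone 33; latitude is north of the equator, so 33N.
Zone 33 central meridian λ₀ = 6×33 − 183 = 15°; Δλ = -2.3873°.
Transverse Mercator on WGS84 with k₀ = 0.9996 gives E = 332920.308 m, N = 5665679.609 m.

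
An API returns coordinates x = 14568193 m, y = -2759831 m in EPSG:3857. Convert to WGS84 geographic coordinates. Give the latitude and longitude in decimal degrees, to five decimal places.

R = 6378137 m. λ = x/R = 130.86830434°.
φ = 2·arctan(exp(y/R)) − 90° = 2·arctan(0.64875) − 90° = -24.05269877°.

lat -24.05270°, lon 130.86830°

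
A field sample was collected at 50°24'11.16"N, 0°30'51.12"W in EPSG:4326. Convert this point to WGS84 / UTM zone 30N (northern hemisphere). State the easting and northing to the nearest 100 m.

E 676600 m, N 5586400 m

Zone 30 central meridian λ₀ = 6×30 − 183 = -3°; Δλ = +2.4858°.
Transverse Mercator on WGS84 with k₀ = 0.9996 gives E = 676645.685 m, N = 5586404.290 m.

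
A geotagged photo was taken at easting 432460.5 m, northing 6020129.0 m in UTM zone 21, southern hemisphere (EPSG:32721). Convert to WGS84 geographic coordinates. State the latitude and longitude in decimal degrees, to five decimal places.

lat -35.96090°, lon -57.74900°

Zone 21S: λ₀ = -57°, k₀ = 0.9996, false easting 500000 m, false northing 10000000 m.
Meridian distance M = (N − FN)/k₀ = -3981463.6 m.
Inverse transverse Mercator on WGS84 gives φ = -35.96090043°, λ = -57.74900002°.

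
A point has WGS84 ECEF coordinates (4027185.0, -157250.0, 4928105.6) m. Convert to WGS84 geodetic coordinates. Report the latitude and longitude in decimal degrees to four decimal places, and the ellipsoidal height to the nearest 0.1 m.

λ = atan2(Y, X) = -2.23609954°; p = √(X²+Y²) = 4030253.9 m.
Bowring's method on WGS84 (a = 6378137 m, b = 6356752.314 m) gives φ = 50.91179946°, h = 955.699 m.

lat 50.9118°, lon -2.2361°, h 955.7 m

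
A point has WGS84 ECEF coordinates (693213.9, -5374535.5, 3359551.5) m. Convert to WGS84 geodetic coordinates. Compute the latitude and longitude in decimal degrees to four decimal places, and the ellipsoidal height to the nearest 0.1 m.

lat 31.9694°, lon -82.6505°, h 3773.7 m

λ = atan2(Y, X) = -82.65049961°; p = √(X²+Y²) = 5419056.9 m.
Bowring's method on WGS84 (a = 6378137 m, b = 6356752.314 m) gives φ = 31.96940033°, h = 3773.708 m.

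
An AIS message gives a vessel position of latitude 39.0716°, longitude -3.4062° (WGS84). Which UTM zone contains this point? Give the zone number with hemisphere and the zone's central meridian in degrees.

Zone 30N, central meridian -3°

UTM zone = ⌊(λ + 180)/6⌋ + 1; -3.4062° ∈ [-6°, 0°) → zone 30.
Hemisphere: N (φ ≥ 0).
Central meridian λ₀ = 6×30 − 183 = -3°.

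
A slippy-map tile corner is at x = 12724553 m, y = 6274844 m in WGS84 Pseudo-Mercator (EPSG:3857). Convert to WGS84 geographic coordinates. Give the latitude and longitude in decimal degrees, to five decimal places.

R = 6378137 m. λ = x/R = 114.30660443°.
φ = 2·arctan(exp(y/R)) − 90° = 2·arctan(2.67461) − 90° = 48.99989749°.

lat 48.99990°, lon 114.30660°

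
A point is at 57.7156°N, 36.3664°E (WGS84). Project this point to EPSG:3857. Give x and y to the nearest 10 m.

x 4048290 m, y 7907810 m

Web Mercator is spherical with R = a = 6378137 m.
x = R·λ = 6378137 × 0.634713417 = 4048289.130 m.
y = R·ln tan(π/4 + φ/2) = 6378137 × 1.239830655 = 7907809.773 m.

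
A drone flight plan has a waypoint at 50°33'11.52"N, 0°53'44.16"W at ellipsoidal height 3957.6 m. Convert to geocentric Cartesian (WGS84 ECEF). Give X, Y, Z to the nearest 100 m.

WGS84: a = 6378137 m, e² = 0.006694380; N(φ) = a/√(1−e²sin²φ) = 6390905.891 m.
X = (N+h)·cosφ·cosλ = 4062553.579 m; Y = (N+h)·cosφ·sinλ = -63507.633 m; Z = (N(1−e²)+h)·sinφ = 4905170.822 m.

X 4062600 m, Y -63500 m, Z 4905200 m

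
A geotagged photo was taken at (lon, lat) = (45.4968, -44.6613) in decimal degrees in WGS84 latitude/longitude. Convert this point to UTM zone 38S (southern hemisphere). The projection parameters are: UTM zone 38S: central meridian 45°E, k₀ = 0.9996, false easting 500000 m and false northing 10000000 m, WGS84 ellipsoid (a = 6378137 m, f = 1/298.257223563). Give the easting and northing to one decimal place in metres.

E 539385.4 m, N 5054553.7 m

Zone 38 central meridian λ₀ = 6×38 − 183 = 45°; Δλ = +0.4968°.
Transverse Mercator on WGS84 with k₀ = 0.9996 gives E = 539385.443 m, N = 5054553.731 m.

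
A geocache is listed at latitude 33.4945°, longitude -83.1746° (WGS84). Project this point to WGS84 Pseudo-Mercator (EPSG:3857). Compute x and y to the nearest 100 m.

x -9259000 m, y 3961100 m

Web Mercator is spherical with R = a = 6378137 m.
x = R·λ = 6378137 × -1.451670624 = -9258954.119 m.
y = R·ln tan(π/4 + φ/2) = 6378137 × 0.621047497 = 3961126.019 m.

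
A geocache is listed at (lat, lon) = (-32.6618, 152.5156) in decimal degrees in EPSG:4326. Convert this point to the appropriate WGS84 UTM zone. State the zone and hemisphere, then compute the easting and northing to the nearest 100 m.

Zone 56S: E 454600 m, N 6386100 m

Longitude 152.5156° lies in the 6° band [150°, 156°), giving zone 56; latitude is south of the equator, so 56S.
Zone 56 central meridian λ₀ = 6×56 − 183 = 153°; Δλ = -0.4844°.
Transverse Mercator on WGS84 with k₀ = 0.9996 gives E = 454577.294 m, N = 6386101.300 m.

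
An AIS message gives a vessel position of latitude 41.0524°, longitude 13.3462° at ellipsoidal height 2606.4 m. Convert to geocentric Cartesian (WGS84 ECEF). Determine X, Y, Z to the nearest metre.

WGS84: a = 6378137 m, e² = 0.006694380; N(φ) = a/√(1−e²sin²φ) = 6387365.152 m.
X = (N+h)·cosφ·cosλ = 4688597.400 m; Y = (N+h)·cosφ·sinλ = 1112330.097 m; Z = (N(1−e²)+h)·sinφ = 4168525.050 m.

X 4688597 m, Y 1112330 m, Z 4168525 m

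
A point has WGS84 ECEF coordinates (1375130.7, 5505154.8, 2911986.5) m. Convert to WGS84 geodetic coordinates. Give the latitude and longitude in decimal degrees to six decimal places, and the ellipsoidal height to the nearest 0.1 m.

λ = atan2(Y, X) = 75.97510022°; p = √(X²+Y²) = 5674302.9 m.
Bowring's method on WGS84 (a = 6378137 m, b = 6356752.314 m) gives φ = 27.32289970°, h = 4220.702 m.

lat 27.322900°, lon 75.975100°, h 4220.7 m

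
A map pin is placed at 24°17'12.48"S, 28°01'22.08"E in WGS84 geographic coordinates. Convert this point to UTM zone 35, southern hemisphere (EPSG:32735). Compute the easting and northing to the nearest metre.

Zone 35 central meridian λ₀ = 6×35 − 183 = 27°; Δλ = +1.0228°.
Transverse Mercator on WGS84 with k₀ = 0.9996 gives E = 603801.912 m, N = 7313639.016 m.

E 603802 m, N 7313639 m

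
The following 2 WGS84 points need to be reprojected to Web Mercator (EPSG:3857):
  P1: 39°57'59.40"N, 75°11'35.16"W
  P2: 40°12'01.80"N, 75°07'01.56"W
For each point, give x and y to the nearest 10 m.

P1: x -8370460 m, y 4861080 m; P2: x -8362000 m, y 4895120 m

Web Mercator: x = R·λ, y = R·ln tan(π/4+φ/2), R = 6378137 m.
P1 (39.9665°, -75.1931°) → (-8370457.603, 4861075.344) m.
P2 (40.2005°, -75.1171°) → (-8361997.322, 4895121.313) m.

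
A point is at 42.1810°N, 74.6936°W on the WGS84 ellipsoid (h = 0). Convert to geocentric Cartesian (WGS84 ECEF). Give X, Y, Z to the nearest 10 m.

X 1249560 m, Y -4565610 m, Z 4260520 m

WGS84: a = 6378137 m, e² = 0.006694380; N(φ) = a/√(1−e²sin²φ) = 6387784.577 m.
X = (N+h)·cosφ·cosλ = 1249559.090 m; Y = (N+h)·cosφ·sinλ = -4565614.984 m; Z = (N(1−e²)+h)·sinφ = 4260523.179 m.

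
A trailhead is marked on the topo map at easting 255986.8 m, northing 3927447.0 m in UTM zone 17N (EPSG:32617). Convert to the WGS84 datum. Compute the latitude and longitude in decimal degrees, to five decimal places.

lat 35.46060°, lon -83.68890°

Zone 17N: λ₀ = -81°, k₀ = 0.9996, false easting 500000 m.
Meridian distance M = (N − FN)/k₀ = 3929018.6 m.
Inverse transverse Mercator on WGS84 gives φ = 35.46059994°, λ = -83.68889972°.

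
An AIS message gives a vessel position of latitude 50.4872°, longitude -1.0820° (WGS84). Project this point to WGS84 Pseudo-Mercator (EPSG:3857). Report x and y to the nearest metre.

x -120448 m, y 6531082 m

Web Mercator is spherical with R = a = 6378137 m.
x = R·λ = 6378137 × -0.018884463 = -120447.689 m.
y = R·ln tan(π/4 + φ/2) = 6378137 × 1.023979534 = 6531081.755 m.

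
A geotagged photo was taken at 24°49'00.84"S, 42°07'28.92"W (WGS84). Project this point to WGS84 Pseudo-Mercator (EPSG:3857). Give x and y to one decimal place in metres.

x -4689300.2 m, y -2853271.6 m

Web Mercator is spherical with R = a = 6378137 m.
x = R·λ = 6378137 × -0.735214711 = -4689300.154 m.
y = R·ln tan(π/4 + φ/2) = 6378137 × -0.447351886 = -2853271.617 m.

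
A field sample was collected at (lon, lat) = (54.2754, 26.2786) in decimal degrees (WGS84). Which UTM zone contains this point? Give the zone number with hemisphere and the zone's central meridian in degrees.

UTM zone = ⌊(λ + 180)/6⌋ + 1; 54.2754° ∈ [54°, 60°) → zone 40.
Hemisphere: N (φ ≥ 0).
Central meridian λ₀ = 6×40 − 183 = 57°.

Zone 40N, central meridian 57°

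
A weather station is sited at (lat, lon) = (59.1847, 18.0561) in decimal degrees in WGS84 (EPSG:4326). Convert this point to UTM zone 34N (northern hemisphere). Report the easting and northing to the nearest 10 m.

Zone 34 central meridian λ₀ = 6×34 − 183 = 21°; Δλ = -2.9439°.
Transverse Mercator on WGS84 with k₀ = 0.9996 gives E = 331807.982 m, N = 6564330.913 m.

E 331810 m, N 6564330 m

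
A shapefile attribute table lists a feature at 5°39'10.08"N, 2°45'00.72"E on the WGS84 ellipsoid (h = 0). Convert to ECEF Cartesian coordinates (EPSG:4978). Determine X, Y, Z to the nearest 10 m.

WGS84: a = 6378137 m, e² = 0.006694380; N(φ) = a/√(1−e²sin²φ) = 6378344.142 m.
X = (N+h)·cosφ·cosλ = 6340015.852 m; Y = (N+h)·cosφ·sinλ = 304554.981 m; Z = (N(1−e²)+h)·sinφ = 624061.002 m.

X 6340020 m, Y 304550 m, Z 624060 m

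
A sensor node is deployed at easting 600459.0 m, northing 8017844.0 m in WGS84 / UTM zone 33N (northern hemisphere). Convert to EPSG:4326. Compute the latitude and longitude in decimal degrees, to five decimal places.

Zone 33N: λ₀ = 15°, k₀ = 0.9996, false easting 500000 m.
Meridian distance M = (N − FN)/k₀ = 8021052.4 m.
Inverse transverse Mercator on WGS84 gives φ = 72.23710035°, λ = 17.95130050°.

lat 72.23710°, lon 17.95130°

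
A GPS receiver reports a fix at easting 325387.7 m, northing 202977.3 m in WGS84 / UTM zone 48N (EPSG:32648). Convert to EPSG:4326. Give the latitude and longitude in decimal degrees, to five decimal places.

lat 1.83570°, lon 103.43020°

Zone 48N: λ₀ = 105°, k₀ = 0.9996, false easting 500000 m.
Meridian distance M = (N − FN)/k₀ = 203058.5 m.
Inverse transverse Mercator on WGS84 gives φ = 1.83569962°, λ = 103.43020035°.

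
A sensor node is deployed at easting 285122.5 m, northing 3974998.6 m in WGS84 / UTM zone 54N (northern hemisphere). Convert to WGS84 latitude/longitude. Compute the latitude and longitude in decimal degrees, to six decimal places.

lat 35.895700°, lon 138.619200°

Zone 54N: λ₀ = 141°, k₀ = 0.9996, false easting 500000 m.
Meridian distance M = (N − FN)/k₀ = 3976589.2 m.
Inverse transverse Mercator on WGS84 gives φ = 35.89570039°, λ = 138.61920026°.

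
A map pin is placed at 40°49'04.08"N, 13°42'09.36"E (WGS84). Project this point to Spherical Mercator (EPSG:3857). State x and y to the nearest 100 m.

Web Mercator is spherical with R = a = 6378137 m.
x = R·λ = 6378137 × 0.239155486 = 1525366.455 m.
y = R·ln tan(π/4 + φ/2) = 6378137 × 0.781655245 = 4985504.237 m.

x 1525400 m, y 4985500 m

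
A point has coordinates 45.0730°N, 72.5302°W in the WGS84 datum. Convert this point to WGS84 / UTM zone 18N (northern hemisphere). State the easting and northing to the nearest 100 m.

E 694400 m, N 4994000 m

Zone 18 central meridian λ₀ = 6×18 − 183 = -75°; Δλ = +2.4698°.
Transverse Mercator on WGS84 with k₀ = 0.9996 gives E = 694410.611 m, N = 4994027.403 m.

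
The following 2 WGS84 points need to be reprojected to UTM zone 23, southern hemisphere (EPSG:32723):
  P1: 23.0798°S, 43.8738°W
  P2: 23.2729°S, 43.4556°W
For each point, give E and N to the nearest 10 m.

UTM zone 23S: λ₀ = -45°, k₀ = 0.9996.
P1 (-23.0798°, -43.8738°) → (615351.919, 7447201.902) m.
P2 (-23.2729°, -43.4556°) → (657965.754, 7425428.444) m.

P1: E 615350 m, N 7447200 m; P2: E 657970 m, N 7425430 m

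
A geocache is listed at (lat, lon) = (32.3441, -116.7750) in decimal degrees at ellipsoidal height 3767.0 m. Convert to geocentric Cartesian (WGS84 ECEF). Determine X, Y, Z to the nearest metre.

WGS84: a = 6378137 m, e² = 0.006694380; N(φ) = a/√(1−e²sin²φ) = 6384256.430 m.
X = (N+h)·cosφ·cosλ = -2431249.452 m; Y = (N+h)·cosφ·sinλ = -4818278.664 m; Z = (N(1−e²)+h)·sinφ = 3394745.008 m.

X -2431249 m, Y -4818279 m, Z 3394745 m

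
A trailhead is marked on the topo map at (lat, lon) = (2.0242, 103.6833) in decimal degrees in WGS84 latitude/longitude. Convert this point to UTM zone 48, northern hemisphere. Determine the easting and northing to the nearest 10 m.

E 353560 m, N 223800 m

Zone 48 central meridian λ₀ = 6×48 − 183 = 105°; Δλ = -1.3167°.
Transverse Mercator on WGS84 with k₀ = 0.9996 gives E = 353562.127 m, N = 223795.295 m.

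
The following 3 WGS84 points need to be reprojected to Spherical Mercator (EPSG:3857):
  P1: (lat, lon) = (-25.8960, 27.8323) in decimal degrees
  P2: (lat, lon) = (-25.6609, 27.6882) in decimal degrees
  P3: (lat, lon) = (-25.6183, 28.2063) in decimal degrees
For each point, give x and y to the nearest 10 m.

Web Mercator: x = R·λ, y = R·ln tan(π/4+φ/2), R = 6378137 m.
P1 (-25.8960°, 27.8323°) → (3098277.464, -2986205.790) m.
P2 (-25.6609°, 27.6882°) → (3082236.325, -2957142.213) m.
P3 (-25.6183°, 28.2063°) → (3139910.953, -2951882.054) m.

P1: x 3098280 m, y -2986210 m; P2: x 3082240 m, y -2957140 m; P3: x 3139910 m, y -2951880 m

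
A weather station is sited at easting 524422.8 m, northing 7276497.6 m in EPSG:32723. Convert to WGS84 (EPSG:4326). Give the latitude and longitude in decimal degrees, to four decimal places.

lat -24.6255°, lon -44.7587°

Zone 23S: λ₀ = -45°, k₀ = 0.9996, false easting 500000 m, false northing 10000000 m.
Meridian distance M = (N − FN)/k₀ = -2724592.2 m.
Inverse transverse Mercator on WGS84 gives φ = -24.62550032°, λ = -44.75870047°.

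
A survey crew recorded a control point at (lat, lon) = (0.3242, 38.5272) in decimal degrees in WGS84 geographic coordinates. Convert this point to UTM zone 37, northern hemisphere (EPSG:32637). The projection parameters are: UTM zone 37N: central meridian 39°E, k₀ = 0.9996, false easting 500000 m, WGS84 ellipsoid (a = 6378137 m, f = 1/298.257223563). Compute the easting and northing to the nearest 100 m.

E 447400 m, N 35800 m

Zone 37 central meridian λ₀ = 6×37 − 183 = 39°; Δλ = -0.4728°.
Transverse Mercator on WGS84 with k₀ = 0.9996 gives E = 447389.433 m, N = 35835.073 m.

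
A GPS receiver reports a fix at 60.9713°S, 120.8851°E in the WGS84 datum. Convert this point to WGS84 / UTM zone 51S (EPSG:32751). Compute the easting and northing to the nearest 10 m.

Zone 51 central meridian λ₀ = 6×51 − 183 = 123°; Δλ = -2.1149°.
Transverse Mercator on WGS84 with k₀ = 0.9996 gives E = 385524.428 m, N = 3238561.723 m.

E 385520 m, N 3238560 m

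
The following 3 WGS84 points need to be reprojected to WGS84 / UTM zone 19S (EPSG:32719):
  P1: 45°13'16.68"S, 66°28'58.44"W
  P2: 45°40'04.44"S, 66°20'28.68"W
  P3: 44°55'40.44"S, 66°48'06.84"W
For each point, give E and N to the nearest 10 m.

P1: E 697620 m, N 4989380 m; P2: E 707100 m, N 4939410 m; P3: E 673460 m, N 5022710 m

UTM zone 19S: λ₀ = -69°, k₀ = 0.9996.
P1 (-45.2213°, -66.4829°) → (697620.415, 4989383.192) m.
P2 (-45.6679°, -66.3413°) → (707095.824, 4939411.811) m.
P3 (-44.9279°, -66.8019°) → (673461.209, 5022708.542) m.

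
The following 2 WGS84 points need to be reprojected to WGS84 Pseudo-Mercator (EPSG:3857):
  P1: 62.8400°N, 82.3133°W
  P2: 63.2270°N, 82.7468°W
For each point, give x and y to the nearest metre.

Web Mercator: x = R·λ, y = R·ln tan(π/4+φ/2), R = 6378137 m.
P1 (62.8400°, -82.3133°) → (-9163074.642, 9061125.615) m.
P2 (63.2270°, -82.7468°) → (-9211331.641, 9156129.493) m.

P1: x -9163075 m, y 9061126 m; P2: x -9211332 m, y 9156129 m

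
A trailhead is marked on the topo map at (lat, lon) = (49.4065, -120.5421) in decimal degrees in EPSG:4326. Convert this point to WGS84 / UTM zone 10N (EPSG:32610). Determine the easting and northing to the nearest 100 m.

Zone 10 central meridian λ₀ = 6×10 − 183 = -123°; Δλ = +2.4579°.
Transverse Mercator on WGS84 with k₀ = 0.9996 gives E = 678301.108 m, N = 5475550.938 m.

E 678300 m, N 5475600 m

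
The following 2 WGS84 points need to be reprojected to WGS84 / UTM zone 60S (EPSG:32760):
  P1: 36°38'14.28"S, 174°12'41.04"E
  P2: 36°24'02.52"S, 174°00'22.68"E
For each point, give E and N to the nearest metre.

UTM zone 60S: λ₀ = 177°, k₀ = 0.9996.
P1 (-36.6373°, 174.2114°) → (250679.240, 5941739.622) m.
P2 (-36.4007°, 174.0063°) → (231520.048, 5967442.050) m.

P1: E 250679 m, N 5941740 m; P2: E 231520 m, N 5967442 m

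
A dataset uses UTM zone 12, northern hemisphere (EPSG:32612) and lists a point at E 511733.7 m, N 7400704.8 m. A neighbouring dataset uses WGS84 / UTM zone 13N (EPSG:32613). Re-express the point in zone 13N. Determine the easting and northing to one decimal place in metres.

UTM 12N → geographic: φ = 66.72459955°, λ = -110.73389980°.
UTM 13N (λ₀ = -105°) forward: E = 247453.301 m, N = 7412300.930 m.

E 247453.3 m, N 7412300.9 m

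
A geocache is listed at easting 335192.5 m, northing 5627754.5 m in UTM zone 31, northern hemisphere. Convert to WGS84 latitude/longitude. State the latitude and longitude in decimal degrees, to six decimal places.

Zone 31N: λ₀ = 3°, k₀ = 0.9996, false easting 500000 m.
Meridian distance M = (N − FN)/k₀ = 5630006.5 m.
Inverse transverse Mercator on WGS84 gives φ = 50.77809966°, λ = 0.66230049°.

lat 50.778100°, lon 0.662300°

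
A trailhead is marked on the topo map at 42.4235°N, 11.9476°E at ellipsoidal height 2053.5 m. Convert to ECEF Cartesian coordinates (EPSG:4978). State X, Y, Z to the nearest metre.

X 4614728 m, Y 976481 m, Z 4281831 m

WGS84: a = 6378137 m, e² = 0.006694380; N(φ) = a/√(1−e²sin²φ) = 6387874.945 m.
X = (N+h)·cosφ·cosλ = 4614728.338 m; Y = (N+h)·cosφ·sinλ = 976480.554 m; Z = (N(1−e²)+h)·sinφ = 4281830.971 m.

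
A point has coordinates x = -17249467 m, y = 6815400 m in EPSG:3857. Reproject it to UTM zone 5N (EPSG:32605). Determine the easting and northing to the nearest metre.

E 366075 m, N 5772228 m

Web Mercator inverse (R = 6378137 m) → φ = 52.08439742°, λ = -154.95459849°.
UTM 5N forward: E = 366074.577 m, N = 5772227.694 m.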